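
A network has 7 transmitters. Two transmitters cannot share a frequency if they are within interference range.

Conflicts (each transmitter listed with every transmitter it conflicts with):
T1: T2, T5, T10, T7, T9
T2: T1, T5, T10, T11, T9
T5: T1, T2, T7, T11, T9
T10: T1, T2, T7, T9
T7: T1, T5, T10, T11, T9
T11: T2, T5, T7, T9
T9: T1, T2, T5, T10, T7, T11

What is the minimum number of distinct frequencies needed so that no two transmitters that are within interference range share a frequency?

4

T1, T2, T10, T9 are mutually in conflict, so at least 4 frequencies are needed.
4 frequencies suffice: T1=3, T2=2, T5=4, T10=4, T7=2, T11=3, T9=1. Each listed conflict is separated.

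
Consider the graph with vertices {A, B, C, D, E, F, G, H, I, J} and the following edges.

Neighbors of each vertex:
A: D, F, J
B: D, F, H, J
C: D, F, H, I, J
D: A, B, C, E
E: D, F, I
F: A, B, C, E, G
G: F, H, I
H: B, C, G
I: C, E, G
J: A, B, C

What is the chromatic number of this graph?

2

C and D are adjacent, so at least 2 colors are needed.
A valid assignment using 2 colors: A=1, B=1, C=1, D=2, E=1, F=2, G=1, H=2, I=2, J=2. Each edge has distinct colors on its endpoints.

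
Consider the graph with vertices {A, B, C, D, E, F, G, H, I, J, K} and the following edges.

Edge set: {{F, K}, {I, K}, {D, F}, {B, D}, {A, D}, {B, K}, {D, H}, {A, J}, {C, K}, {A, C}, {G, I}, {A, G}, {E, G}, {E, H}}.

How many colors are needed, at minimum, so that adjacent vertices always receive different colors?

3

The cycle C-K-F-D-A-C has odd length 5, so it cannot be 2-colored; at least 3 colors are needed.
3 colors suffice: color 1 → {A, H, K}; color 2 → {C, D, G, J}; color 3 → {B, E, F, I}. Every edge joins two different colors.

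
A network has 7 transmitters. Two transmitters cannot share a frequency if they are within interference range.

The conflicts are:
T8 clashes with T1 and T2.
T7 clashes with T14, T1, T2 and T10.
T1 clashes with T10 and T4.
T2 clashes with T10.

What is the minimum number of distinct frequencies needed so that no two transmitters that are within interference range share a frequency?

3

T7, T1, T10 are mutually in conflict, so at least 3 frequencies are needed.
3 frequencies suffice: T8=1, T7=1, T14=2, T1=2, T2=2, T10=3, T4=1. Each listed conflict is separated.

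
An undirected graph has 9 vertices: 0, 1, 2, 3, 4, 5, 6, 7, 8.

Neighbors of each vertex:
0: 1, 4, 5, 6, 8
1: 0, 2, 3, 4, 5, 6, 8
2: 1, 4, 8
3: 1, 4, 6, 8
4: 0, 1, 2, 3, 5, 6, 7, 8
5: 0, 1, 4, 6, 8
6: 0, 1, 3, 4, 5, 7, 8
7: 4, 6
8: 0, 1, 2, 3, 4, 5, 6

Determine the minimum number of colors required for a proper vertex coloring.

0, 1, 4, 5, 6, 8 are mutually adjacent (a clique of size 6), so at least 6 colors are needed.
6 colors suffice: color red → {4}; color blue → {7, 8}; color green → {1}; color yellow → {2, 6}; color purple → {0, 3}; color orange → {5}. Each edge has distinct colors on its endpoints.

6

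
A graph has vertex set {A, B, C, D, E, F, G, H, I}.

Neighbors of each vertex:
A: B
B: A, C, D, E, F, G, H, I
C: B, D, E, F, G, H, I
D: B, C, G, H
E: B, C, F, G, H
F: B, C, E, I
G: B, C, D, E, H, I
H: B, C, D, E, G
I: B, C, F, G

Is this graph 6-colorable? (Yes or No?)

The chromatic number is 5. B, C, D, G, H are pairwise adjacent (a clique of size 5), so at least 5 colors are needed.
5 colors suffice: A=2, B=1, C=2, D=5, E=5, F=3, G=3, H=4, I=4.
Since 6 ≥ 5, a proper 6-coloring certainly exists.

Yes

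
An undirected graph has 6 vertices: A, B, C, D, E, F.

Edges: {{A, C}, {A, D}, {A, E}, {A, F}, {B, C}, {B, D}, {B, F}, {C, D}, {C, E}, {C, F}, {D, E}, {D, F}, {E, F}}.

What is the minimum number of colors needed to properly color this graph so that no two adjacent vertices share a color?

5

A, C, D, E, F are mutually adjacent (a clique of size 5), so at least 5 colors are needed.
5 colors suffice: color red → {F}; color blue → {C}; color green → {D}; color yellow → {A, B}; color purple → {E}. No two adjacent vertices share a color.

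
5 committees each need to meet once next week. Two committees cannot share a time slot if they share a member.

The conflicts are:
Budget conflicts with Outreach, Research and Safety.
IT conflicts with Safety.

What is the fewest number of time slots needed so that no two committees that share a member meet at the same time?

2

Budget and Research conflict, so at least 2 time slots are needed.
A valid assignment using 2 time slots: Budget=1, Outreach=2, IT=1, Research=2, Safety=2. Every pair that conflicts lands in different time slots.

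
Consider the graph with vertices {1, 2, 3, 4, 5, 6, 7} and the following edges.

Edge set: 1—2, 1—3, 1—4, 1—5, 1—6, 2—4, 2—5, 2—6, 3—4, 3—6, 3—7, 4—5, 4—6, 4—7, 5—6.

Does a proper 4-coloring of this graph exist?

No

1, 2, 4, 5, 6 form a clique, so at least 5 colors are needed.
So 4 colors are not enough.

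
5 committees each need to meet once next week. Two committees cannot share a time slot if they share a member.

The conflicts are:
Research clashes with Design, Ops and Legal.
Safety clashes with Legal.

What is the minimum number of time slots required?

Research and Design conflict, so at least 2 time slots are needed.
2 time slots suffice: time slot 1 → {Research, Safety}; time slot 2 → {Design, Ops, Legal}. Each listed conflict is separated.

2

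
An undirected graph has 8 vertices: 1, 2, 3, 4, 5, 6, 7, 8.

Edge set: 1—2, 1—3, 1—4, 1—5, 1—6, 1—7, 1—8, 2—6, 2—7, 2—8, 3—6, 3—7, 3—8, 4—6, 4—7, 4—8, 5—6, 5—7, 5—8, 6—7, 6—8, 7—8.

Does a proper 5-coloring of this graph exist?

Yes

The chromatic number is 5. 1, 3, 6, 7, 8 are mutually adjacent (a clique of size 5), so at least 5 colors are needed.
5 colors suffice: 1=green, 2=purple, 3=purple, 4=purple, 5=purple, 6=blue, 7=red, 8=yellow.
That is already a proper 5-coloring.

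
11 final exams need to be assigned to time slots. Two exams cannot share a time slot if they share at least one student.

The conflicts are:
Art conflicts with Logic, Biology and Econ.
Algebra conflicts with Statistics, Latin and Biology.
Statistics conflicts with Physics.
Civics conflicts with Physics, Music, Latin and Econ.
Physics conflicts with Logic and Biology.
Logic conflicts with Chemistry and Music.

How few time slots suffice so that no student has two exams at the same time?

3

The cycle Music-Civics-Econ-Art-Logic-Music has odd length 5, so it cannot be 2-colored; at least 3 time slots are needed.
Using 3 time slots: Art=2, Algebra=2, Statistics=1, Civics=1, Physics=2, Logic=1, Chemistry=2, Music=2, Latin=3, Biology=1, Econ=3. Each listed conflict is separated.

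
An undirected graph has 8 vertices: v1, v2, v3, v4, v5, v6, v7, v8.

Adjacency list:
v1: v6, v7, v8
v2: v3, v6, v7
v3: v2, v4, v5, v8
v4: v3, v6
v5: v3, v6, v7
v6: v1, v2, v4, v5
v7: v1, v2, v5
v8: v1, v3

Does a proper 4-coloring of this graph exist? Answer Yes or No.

Yes

The chromatic number is 3. The cycle v3-v8-v1-v6-v4-v3 has odd length 5, so it cannot be 2-colored; at least 3 colors are needed.
3 colors suffice: v1=B, v2=B, v3=R, v4=B, v5=B, v6=R, v7=R, v8=G.
Since 4 ≥ 3, a proper 4-coloring certainly exists.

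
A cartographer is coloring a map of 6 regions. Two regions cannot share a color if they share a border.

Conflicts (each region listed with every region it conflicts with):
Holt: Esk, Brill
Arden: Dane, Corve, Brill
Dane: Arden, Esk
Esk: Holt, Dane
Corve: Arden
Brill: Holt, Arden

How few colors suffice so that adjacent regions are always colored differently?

3

The cycle Holt-Brill-Arden-Dane-Esk-Holt has odd length 5, so it cannot be 2-colored; at least 3 colors are needed.
3 colors suffice: color 1 → {Holt, Arden}; color 2 → {Dane, Corve, Brill}; color 3 → {Esk}. Every pair that conflicts lands in different colors.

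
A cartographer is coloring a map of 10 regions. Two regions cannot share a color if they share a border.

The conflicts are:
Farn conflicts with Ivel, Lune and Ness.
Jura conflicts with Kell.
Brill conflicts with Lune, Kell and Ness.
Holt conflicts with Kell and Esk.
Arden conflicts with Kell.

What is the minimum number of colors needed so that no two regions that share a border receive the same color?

2

Jura and Kell conflict, so at least 2 colors are needed.
2 colors suffice: color 1 → {Ivel, Lune, Kell, Ness, Esk}; color 2 → {Farn, Jura, Brill, Holt, Arden}. No two conflicting regions share a color.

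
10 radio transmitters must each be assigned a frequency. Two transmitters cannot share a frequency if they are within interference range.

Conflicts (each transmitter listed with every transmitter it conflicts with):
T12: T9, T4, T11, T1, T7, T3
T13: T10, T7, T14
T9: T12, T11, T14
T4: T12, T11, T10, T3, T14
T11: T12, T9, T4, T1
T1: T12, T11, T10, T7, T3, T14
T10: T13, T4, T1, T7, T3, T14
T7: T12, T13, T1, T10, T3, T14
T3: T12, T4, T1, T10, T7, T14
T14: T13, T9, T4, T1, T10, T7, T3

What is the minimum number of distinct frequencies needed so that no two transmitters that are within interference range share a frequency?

T1, T10, T7, T3, T14 all conflict with each other, so at least 5 frequencies are needed.
5 frequencies suffice: frequency 1 → {T12, T14}; frequency 2 → {T11, T10}; frequency 3 → {T9, T4, T7}; frequency 4 → {T13, T3}; frequency 5 → {T1}. Every pair that conflicts lands in different frequencies.

5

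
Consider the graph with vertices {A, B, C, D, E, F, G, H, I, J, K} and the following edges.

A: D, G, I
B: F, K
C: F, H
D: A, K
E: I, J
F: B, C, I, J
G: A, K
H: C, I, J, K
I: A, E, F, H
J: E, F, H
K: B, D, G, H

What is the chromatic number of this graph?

3

The cycle B-F-J-H-K-B has odd length 5, so it cannot be 2-colored; at least 3 colors are needed.
3 colors suffice: color red → {A, E, F, H}; color blue → {C, I, J, K}; color green → {B, D, G}. Every edge joins two different colors.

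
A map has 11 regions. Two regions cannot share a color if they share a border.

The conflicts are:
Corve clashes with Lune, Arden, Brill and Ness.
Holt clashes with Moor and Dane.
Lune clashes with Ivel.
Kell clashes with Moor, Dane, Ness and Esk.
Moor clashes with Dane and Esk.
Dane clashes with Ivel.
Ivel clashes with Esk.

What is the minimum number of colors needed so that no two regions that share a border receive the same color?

3

Holt, Moor, Dane pairwise conflict, so at least 3 colors are needed.
3 colors suffice: color 1 → {Corve, Dane, Esk}; color 2 → {Moor, Ivel, Arden, Brill, Ness}; color 3 → {Holt, Lune, Kell}. Every pair that conflicts lands in different colors.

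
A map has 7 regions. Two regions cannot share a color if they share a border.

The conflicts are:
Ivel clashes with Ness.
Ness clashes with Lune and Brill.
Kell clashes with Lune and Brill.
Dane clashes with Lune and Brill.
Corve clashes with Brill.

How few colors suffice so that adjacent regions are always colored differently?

Ness and Brill conflict, so at least 2 colors are needed.
2 colors suffice: color 1 → {Ivel, Lune, Brill}; color 2 → {Ness, Kell, Dane, Corve}. Every pair that conflicts lands in different colors.

2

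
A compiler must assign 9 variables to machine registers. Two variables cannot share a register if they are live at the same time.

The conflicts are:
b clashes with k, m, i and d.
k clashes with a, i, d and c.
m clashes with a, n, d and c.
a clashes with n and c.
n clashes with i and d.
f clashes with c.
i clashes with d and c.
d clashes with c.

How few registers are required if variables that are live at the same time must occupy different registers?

k, i, d, c pairwise conflict, so at least 4 registers are needed.
Using 4 registers: b=1, k=3, m=3, a=2, n=1, f=2, i=4, d=2, c=1. Each listed conflict is separated.

4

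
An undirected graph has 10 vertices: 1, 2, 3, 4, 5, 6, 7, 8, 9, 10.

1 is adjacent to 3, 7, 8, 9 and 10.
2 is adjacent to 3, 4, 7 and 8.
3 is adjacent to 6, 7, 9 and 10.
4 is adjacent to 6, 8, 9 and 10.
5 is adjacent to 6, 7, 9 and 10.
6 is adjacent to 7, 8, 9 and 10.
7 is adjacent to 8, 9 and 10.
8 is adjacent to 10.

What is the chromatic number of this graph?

4

3, 6, 7, 10 are mutually adjacent (a clique of size 4), so at least 4 colors are needed.
A valid assignment using 4 colors: 1=b, 2=b, 3=d, 4=a, 5=d, 6=b, 7=a, 8=d, 9=c, 10=c. Every edge joins two different colors.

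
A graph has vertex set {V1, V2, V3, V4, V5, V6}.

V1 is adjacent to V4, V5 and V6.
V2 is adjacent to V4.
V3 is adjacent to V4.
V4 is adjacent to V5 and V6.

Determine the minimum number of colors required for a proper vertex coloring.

V1, V4, V5 are pairwise adjacent, so at least 3 colors are needed.
3 colors suffice: V1=blue, V2=blue, V3=blue, V4=red, V5=green, V6=green. Every edge joins two different colors.

3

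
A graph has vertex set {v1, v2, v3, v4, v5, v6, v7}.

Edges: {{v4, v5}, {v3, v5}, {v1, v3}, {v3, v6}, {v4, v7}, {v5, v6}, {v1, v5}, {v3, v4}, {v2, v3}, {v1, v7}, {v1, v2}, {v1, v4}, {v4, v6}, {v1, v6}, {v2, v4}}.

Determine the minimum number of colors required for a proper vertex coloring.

5

v1, v3, v4, v5, v6 form a clique, so at least 5 colors are needed.
One proper 5-coloring: v1=2, v2=4, v3=3, v4=1, v5=5, v6=4, v7=3. Every edge joins two different colors.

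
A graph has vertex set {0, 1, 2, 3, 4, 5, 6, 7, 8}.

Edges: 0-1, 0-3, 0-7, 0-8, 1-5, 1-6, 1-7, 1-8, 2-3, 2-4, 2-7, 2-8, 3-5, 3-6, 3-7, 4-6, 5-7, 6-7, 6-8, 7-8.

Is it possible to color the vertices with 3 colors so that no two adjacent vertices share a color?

No

1, 6, 7, 8 are pairwise adjacent (a clique of size 4), so at least 4 colors are needed.
So 3 colors are not enough.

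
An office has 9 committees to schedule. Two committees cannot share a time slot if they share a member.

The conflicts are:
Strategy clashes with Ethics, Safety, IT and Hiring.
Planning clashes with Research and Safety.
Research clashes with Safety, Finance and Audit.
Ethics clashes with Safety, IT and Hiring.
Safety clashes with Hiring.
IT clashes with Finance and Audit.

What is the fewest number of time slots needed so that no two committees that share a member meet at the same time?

Strategy, Ethics, Safety, Hiring all conflict with each other, so at least 4 time slots are needed.
Using 4 time slots: Strategy=2, Planning=3, Research=2, Ethics=3, Safety=1, IT=1, Finance=3, Hiring=4, Audit=3. Every pair that conflicts lands in different time slots.

4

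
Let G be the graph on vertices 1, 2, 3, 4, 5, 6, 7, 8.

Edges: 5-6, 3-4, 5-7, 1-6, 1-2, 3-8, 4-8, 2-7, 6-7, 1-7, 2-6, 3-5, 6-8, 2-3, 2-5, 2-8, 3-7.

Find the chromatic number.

4

2, 5, 6, 7 are mutually adjacent (a clique of size 4), so at least 4 colors are needed.
4 colors suffice: color red → {2, 4}; color blue → {7, 8}; color green → {3, 6}; color yellow → {1, 5}. Every edge joins two different colors.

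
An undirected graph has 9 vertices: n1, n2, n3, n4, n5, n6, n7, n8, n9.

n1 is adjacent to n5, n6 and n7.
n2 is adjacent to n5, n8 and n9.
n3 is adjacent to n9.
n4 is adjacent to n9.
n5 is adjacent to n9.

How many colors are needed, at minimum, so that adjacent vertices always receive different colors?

3

n2, n5, n9 form a triangle, so at least 3 colors are needed.
3 colors suffice: color red → {n1, n8, n9}; color blue → {n3, n4, n5, n6, n7}; color green → {n2}. No two adjacent vertices share a color.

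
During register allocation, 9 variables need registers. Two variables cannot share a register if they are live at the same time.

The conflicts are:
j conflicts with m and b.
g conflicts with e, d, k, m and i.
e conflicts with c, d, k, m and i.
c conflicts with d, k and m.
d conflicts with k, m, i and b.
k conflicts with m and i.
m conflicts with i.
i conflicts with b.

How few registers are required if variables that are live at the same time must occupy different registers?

g, e, d, k, m, i are mutually in conflict, so at least 6 registers are needed.
6 registers suffice: j=2, g=6, e=5, c=4, d=2, k=3, m=1, i=4, b=1. No two conflicting variables share a register.

6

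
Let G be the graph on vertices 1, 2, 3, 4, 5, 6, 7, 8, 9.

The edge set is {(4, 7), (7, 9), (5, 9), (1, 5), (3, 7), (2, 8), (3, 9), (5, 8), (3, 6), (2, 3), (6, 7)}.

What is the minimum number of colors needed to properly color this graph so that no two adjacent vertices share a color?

3, 7, 9 form a triangle, so at least 3 colors are needed.
One proper 3-coloring: 1=b, 2=b, 3=a, 4=a, 5=a, 6=c, 7=b, 8=c, 9=c. Each edge has distinct colors on its endpoints.

3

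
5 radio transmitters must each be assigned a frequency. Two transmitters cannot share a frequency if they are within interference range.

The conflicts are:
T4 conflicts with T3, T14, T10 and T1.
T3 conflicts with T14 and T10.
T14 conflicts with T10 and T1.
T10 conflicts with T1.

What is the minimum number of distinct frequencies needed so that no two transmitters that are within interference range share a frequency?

T4, T3, T14, T10 pairwise conflict, so at least 4 frequencies are needed.
Using 4 frequencies: T4=3, T3=4, T14=1, T10=2, T1=4. No two conflicting transmitters share a frequency.

4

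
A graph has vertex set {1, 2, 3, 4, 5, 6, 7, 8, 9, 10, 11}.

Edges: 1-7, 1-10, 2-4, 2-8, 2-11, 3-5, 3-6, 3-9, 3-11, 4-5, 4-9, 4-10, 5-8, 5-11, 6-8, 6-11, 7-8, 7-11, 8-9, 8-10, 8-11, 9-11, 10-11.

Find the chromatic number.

3, 5, 11 are pairwise adjacent, so at least 3 colors are needed.
3 colors suffice: color a → {1, 4, 11}; color b → {3, 8}; color c → {2, 5, 6, 7, 9, 10}. Every edge joins two different colors.

3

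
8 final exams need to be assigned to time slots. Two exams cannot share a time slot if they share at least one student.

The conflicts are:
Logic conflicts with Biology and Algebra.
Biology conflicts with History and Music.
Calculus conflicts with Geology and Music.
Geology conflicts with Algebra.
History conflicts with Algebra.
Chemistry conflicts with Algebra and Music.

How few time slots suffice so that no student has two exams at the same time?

The cycle Algebra-Chemistry-Music-Biology-History-Algebra has odd length 5, so it cannot be 2-colored; at least 3 time slots are needed.
3 time slots suffice: Logic=3, Biology=2, Calculus=2, Geology=3, History=3, Chemistry=2, Algebra=1, Music=1. Each listed conflict is separated.

3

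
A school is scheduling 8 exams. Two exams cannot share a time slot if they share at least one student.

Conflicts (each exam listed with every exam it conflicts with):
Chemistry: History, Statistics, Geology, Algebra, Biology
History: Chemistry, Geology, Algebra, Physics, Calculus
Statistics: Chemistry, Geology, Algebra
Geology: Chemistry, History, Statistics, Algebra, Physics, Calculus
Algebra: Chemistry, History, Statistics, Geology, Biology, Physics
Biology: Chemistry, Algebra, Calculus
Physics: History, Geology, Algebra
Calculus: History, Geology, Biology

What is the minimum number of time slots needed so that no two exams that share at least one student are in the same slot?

Chemistry, History, Geology, Algebra are mutually in conflict, so at least 4 time slots are needed.
4 time slots suffice: time slot 1 → {Geology, Biology}; time slot 2 → {Algebra, Calculus}; time slot 3 → {History, Statistics}; time slot 4 → {Chemistry, Physics}. No two conflicting exams share a time slot.

4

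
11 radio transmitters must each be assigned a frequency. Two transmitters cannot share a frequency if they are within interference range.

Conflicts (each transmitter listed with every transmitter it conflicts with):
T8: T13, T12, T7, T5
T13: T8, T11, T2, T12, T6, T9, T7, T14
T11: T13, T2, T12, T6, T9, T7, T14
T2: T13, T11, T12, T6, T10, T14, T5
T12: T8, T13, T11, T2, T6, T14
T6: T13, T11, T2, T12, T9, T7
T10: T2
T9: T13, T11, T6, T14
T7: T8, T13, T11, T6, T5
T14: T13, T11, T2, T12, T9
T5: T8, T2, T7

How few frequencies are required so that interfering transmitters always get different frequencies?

5

T13, T11, T2, T12, T14 are mutually in conflict, so at least 5 frequencies are needed.
5 frequencies suffice: frequency 1 → {T13, T10, T5}; frequency 2 → {T8, T11}; frequency 3 → {T2, T9, T7}; frequency 4 → {T12}; frequency 5 → {T6, T14}. Each listed conflict is separated.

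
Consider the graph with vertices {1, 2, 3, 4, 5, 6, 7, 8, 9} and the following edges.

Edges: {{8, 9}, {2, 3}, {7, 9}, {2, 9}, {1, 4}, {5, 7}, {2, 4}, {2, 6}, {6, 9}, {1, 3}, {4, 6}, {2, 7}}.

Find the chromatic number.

2, 6, 9 form a triangle, so at least 3 colors are needed.
A valid assignment using 3 colors: 1=red, 2=red, 3=blue, 4=blue, 5=red, 6=green, 7=green, 8=red, 9=blue. No two adjacent vertices share a color.

3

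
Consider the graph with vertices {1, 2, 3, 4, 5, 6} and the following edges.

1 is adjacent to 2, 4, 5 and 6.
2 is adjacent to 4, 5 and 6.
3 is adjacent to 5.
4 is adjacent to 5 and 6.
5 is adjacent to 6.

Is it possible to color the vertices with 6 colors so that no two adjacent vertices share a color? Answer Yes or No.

The chromatic number is 5. 1, 2, 4, 5, 6 are pairwise adjacent (a clique of size 5), so at least 5 colors are needed.
5 colors suffice: color a → {5}; color b → {3, 6}; color c → {2}; color d → {1}; color e → {4}.
Since 6 ≥ 5, a proper 6-coloring certainly exists.

Yes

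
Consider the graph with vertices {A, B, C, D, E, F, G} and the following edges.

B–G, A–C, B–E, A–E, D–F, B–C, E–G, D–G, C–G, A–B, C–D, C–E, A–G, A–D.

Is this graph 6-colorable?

The chromatic number is 5. A, B, C, E, G are pairwise adjacent (a clique of size 5), so at least 5 colors are needed.
A valid assignment using 5 colors: A=3, B=4, C=1, D=4, E=5, F=1, G=2.
Since 6 ≥ 5, a proper 6-coloring certainly exists.

Yes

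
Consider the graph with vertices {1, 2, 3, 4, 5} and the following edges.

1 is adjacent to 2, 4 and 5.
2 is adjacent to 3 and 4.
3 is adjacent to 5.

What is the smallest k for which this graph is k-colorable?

3

1, 2, 4 are mutually adjacent, so at least 3 colors are needed.
3 colors suffice: 1=red, 2=blue, 3=red, 4=green, 5=blue. No two adjacent vertices share a color.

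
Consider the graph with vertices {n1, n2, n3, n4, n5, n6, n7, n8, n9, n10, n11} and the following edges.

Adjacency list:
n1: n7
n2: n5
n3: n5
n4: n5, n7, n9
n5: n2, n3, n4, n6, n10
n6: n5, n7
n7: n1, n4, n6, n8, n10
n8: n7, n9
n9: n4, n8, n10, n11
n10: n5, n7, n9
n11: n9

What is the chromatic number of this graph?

2

n8 and n9 are adjacent, so at least 2 colors are needed.
A valid assignment using 2 colors: n1=2, n2=2, n3=2, n4=2, n5=1, n6=2, n7=1, n8=2, n9=1, n10=2, n11=2. Each edge has distinct colors on its endpoints.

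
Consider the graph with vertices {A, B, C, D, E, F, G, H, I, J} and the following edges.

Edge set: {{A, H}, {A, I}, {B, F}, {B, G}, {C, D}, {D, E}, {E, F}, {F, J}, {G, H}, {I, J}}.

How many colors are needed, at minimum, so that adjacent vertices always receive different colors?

The cycle F-J-I-A-H-G-B-F has odd length 7, so it cannot be 2-colored; at least 3 colors are needed.
3 colors suffice: color 1 → {A, D, F, G}; color 2 → {B, C, E, H, J}; color 3 → {I}. No two adjacent vertices share a color.

3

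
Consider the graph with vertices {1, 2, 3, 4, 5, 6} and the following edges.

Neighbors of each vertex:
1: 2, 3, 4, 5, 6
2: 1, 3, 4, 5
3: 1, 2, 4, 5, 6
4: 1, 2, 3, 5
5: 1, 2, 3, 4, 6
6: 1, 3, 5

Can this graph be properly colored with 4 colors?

No

1, 2, 3, 4, 5 form a clique, so at least 5 colors are needed.
So 4 colors are not enough.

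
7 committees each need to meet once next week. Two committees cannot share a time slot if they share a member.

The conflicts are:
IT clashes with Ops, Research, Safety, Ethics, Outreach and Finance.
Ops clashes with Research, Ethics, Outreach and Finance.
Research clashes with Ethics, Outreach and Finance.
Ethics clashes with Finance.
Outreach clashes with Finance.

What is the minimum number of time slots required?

5

IT, Ops, Research, Outreach, Finance all conflict with each other, so at least 5 time slots are needed.
Using 5 time slots: IT=1, Ops=3, Research=4, Safety=2, Ethics=5, Outreach=5, Finance=2. Every pair that conflicts lands in different time slots.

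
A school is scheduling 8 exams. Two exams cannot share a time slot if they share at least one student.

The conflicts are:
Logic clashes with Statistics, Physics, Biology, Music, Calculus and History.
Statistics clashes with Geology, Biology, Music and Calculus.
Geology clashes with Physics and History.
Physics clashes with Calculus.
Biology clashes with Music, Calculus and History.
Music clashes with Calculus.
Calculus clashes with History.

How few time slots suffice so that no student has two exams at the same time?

5

Logic, Statistics, Biology, Music, Calculus all conflict with each other, so at least 5 time slots are needed.
5 time slots suffice: time slot 1 → {Logic, Geology}; time slot 2 → {Calculus}; time slot 3 → {Physics, Biology}; time slot 4 → {Statistics, History}; time slot 5 → {Music}. Each listed conflict is separated.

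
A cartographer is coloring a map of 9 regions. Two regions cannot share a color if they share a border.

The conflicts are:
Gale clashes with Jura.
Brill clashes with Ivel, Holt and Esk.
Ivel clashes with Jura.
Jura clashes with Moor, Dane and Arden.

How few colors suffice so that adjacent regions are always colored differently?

2

Jura and Arden conflict, so at least 2 colors are needed.
2 colors suffice: color 1 → {Brill, Jura}; color 2 → {Gale, Ivel, Moor, Holt, Esk, Dane, Arden}. No two conflicting regions share a color.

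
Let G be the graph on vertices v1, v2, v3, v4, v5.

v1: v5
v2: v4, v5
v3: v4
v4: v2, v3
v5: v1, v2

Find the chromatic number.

v1 and v5 are adjacent, so at least 2 colors are needed.
One proper 2-coloring: v1=1, v2=1, v3=1, v4=2, v5=2. Each edge has distinct colors on its endpoints.

2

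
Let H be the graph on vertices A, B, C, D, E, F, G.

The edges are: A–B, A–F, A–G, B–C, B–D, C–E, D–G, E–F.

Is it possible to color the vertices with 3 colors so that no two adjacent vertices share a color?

Yes

The chromatic number is 3. The cycle C-B-A-F-E-C has odd length 5, so it cannot be 2-colored; at least 3 colors are needed.
A valid assignment using 3 colors: A=red, B=blue, C=red, D=red, E=green, F=blue, G=blue.
That is already a proper 3-coloring.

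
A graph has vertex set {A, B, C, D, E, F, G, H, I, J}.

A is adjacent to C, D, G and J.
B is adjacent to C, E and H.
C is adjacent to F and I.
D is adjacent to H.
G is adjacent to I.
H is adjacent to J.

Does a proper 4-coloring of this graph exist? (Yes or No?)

Yes

The chromatic number is 3. The cycle B-H-J-A-C-B has odd length 5, so it cannot be 2-colored; at least 3 colors are needed.
3 colors suffice: color red → {C, E, G, H}; color blue → {A, B, F, I}; color green → {D, J}.
Since 4 ≥ 3, a proper 4-coloring certainly exists.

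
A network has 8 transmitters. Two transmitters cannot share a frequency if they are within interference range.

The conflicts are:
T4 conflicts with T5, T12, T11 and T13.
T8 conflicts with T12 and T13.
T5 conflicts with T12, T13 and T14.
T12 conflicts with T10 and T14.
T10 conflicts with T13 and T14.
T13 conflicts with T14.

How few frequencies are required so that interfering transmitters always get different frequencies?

3

T10, T13, T14 are mutually in conflict, so at least 3 frequencies are needed.
3 frequencies suffice: frequency 1 → {T12, T11, T13}; frequency 2 → {T4, T8, T14}; frequency 3 → {T5, T10}. No two conflicting transmitters share a frequency.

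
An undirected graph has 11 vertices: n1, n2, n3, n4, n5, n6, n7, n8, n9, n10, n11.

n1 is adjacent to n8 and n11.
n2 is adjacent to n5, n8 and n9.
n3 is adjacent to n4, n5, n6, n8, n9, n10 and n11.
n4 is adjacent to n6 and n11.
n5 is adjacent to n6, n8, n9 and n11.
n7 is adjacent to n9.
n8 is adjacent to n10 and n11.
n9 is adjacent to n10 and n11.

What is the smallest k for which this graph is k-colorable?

4

n3, n5, n8, n11 form a clique, so at least 4 colors are needed.
4 colors suffice: color 1 → {n1, n2, n3, n7}; color 2 → {n6, n10, n11}; color 3 → {n4, n8, n9}; color 4 → {n5}. Every edge joins two different colors.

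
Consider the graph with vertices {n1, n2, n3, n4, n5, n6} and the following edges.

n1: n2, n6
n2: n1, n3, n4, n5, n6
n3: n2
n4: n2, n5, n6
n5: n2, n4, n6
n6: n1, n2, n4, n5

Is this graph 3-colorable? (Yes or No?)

No

n2, n4, n5, n6 are pairwise adjacent (a clique of size 4), so at least 4 colors are needed.
So 3 colors are not enough.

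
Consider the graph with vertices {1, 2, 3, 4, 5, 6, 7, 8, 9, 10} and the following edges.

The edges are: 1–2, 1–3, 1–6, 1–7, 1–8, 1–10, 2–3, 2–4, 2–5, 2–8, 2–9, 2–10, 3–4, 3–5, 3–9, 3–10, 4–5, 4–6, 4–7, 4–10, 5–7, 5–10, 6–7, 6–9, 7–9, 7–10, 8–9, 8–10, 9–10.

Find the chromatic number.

2, 3, 4, 5, 10 are pairwise adjacent (a clique of size 5), so at least 5 colors are needed.
A valid assignment using 5 colors: 1=yellow, 2=blue, 3=green, 4=yellow, 5=purple, 6=red, 7=blue, 8=green, 9=yellow, 10=red. No two adjacent vertices share a color.

5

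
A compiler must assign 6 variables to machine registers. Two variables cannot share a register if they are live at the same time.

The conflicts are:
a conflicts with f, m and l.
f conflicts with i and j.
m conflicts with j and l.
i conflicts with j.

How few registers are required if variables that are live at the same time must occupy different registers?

3

f, i, j are mutually in conflict, so at least 3 registers are needed.
3 registers suffice: register 1 → {f, m}; register 2 → {a, j}; register 3 → {i, l}. Every pair that conflicts lands in different registers.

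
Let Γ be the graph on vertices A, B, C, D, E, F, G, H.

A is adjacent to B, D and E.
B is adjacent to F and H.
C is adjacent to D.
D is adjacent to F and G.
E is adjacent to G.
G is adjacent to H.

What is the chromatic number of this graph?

The cycle B-A-D-G-H-B has odd length 5, so it cannot be 2-colored; at least 3 colors are needed.
3 colors suffice: A=2, B=1, C=2, D=1, E=1, F=2, G=2, H=3. Each edge has distinct colors on its endpoints.

3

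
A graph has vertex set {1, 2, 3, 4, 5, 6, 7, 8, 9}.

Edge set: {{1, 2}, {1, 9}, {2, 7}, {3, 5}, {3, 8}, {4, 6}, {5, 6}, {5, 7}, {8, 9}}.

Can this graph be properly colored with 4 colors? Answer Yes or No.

Yes

The chromatic number is 3. The cycle 5-3-8-9-1-2-7-5 has odd length 7, so it cannot be 2-colored; at least 3 colors are needed.
A valid assignment using 3 colors: 1=blue, 2=red, 3=green, 4=red, 5=red, 6=blue, 7=blue, 8=blue, 9=red.
Since 4 ≥ 3, a proper 4-coloring certainly exists.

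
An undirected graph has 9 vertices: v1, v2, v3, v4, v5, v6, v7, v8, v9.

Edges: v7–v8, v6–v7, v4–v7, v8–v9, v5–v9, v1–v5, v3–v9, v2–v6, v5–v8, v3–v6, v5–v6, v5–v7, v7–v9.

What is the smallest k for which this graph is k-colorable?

4

v5, v7, v8, v9 are pairwise adjacent (a clique of size 4), so at least 4 colors are needed.
4 colors suffice: color 1 → {v1, v2, v3, v7}; color 2 → {v4, v5}; color 3 → {v6, v9}; color 4 → {v8}. No two adjacent vertices share a color.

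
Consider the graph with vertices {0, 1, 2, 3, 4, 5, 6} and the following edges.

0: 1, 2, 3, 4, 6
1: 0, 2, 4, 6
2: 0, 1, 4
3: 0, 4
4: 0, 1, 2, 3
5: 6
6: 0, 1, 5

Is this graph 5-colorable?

Yes

The chromatic number is 4. 0, 1, 2, 4 are pairwise adjacent (a clique of size 4), so at least 4 colors are needed.
One proper 4-coloring: 0=red, 1=blue, 2=yellow, 3=blue, 4=green, 5=red, 6=green.
Since 5 ≥ 4, a proper 5-coloring certainly exists.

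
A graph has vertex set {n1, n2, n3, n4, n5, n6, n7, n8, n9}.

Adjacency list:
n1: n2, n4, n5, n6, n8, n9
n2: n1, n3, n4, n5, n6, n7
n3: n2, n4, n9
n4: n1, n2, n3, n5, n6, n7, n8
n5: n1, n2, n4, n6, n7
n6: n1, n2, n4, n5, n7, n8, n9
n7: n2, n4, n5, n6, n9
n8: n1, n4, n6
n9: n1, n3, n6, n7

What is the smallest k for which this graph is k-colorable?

5

n2, n4, n5, n6, n7 are mutually adjacent (a clique of size 5), so at least 5 colors are needed.
5 colors suffice: color 1 → {n4, n9}; color 2 → {n3, n6}; color 3 → {n1, n7}; color 4 → {n2, n8}; color 5 → {n5}. Each edge has distinct colors on its endpoints.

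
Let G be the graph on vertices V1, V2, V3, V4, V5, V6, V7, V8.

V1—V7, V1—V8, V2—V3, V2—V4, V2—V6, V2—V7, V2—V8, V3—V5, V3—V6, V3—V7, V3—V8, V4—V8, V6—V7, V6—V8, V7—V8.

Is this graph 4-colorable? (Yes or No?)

No

V2, V3, V6, V7, V8 are mutually adjacent (a clique of size 5), so at least 5 colors are needed.
So 4 colors are not enough.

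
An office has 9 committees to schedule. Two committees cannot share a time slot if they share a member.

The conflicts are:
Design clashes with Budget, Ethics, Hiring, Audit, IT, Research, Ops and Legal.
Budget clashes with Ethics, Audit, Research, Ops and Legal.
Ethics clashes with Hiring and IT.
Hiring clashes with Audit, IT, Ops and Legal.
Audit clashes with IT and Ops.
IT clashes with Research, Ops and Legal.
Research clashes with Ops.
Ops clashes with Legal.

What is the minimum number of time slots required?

Design, Hiring, IT, Ops, Legal are mutually in conflict, so at least 5 time slots are needed.
5 time slots suffice: time slot 1 → {Design}; time slot 2 → {Ethics, Ops}; time slot 3 → {Budget, IT}; time slot 4 → {Hiring, Research}; time slot 5 → {Audit, Legal}. Each listed conflict is separated.

5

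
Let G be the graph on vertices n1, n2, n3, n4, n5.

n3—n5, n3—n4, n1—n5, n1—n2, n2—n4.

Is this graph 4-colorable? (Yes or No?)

Yes

The chromatic number is 3. The cycle n5-n1-n2-n4-n3-n5 has odd length 5, so it cannot be 2-colored; at least 3 colors are needed.
3 colors suffice: n1=2, n2=1, n3=2, n4=3, n5=1.
Since 4 ≥ 3, a proper 4-coloring certainly exists.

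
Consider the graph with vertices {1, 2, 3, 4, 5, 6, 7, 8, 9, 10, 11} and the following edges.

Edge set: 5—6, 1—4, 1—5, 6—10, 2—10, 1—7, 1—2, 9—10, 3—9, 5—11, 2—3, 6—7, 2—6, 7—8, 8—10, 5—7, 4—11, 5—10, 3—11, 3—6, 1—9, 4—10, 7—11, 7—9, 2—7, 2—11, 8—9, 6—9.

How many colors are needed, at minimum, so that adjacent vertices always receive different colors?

5, 6, 10 are mutually adjacent, so at least 3 colors are needed.
One proper 3-coloring: 1=c, 2=b, 3=a, 4=b, 5=b, 6=c, 7=a, 8=c, 9=b, 10=a, 11=c. Every edge joins two different colors.

3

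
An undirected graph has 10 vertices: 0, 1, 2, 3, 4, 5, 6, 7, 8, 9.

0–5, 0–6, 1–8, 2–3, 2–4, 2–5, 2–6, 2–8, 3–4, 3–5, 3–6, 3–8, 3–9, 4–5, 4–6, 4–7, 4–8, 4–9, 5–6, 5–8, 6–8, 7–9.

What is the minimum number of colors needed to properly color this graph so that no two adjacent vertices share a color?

6

2, 3, 4, 5, 6, 8 are pairwise adjacent (a clique of size 6), so at least 6 colors are needed.
One proper 6-coloring: 0=red, 1=red, 2=orange, 3=yellow, 4=red, 5=blue, 6=green, 7=green, 8=purple, 9=blue. Each edge has distinct colors on its endpoints.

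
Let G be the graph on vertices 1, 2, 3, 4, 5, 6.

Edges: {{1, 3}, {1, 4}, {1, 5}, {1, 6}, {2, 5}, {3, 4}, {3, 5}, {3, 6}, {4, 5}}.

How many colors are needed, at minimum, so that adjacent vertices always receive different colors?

4

1, 3, 4, 5 are pairwise adjacent (a clique of size 4), so at least 4 colors are needed.
4 colors suffice: color a → {2, 3}; color b → {5, 6}; color c → {1}; color d → {4}. No two adjacent vertices share a color.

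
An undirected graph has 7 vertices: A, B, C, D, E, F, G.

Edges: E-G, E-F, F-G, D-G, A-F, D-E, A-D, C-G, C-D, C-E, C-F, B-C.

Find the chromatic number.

C, E, F, G are pairwise adjacent (a clique of size 4), so at least 4 colors are needed.
4 colors suffice: color red → {A, C}; color blue → {B, G}; color green → {E}; color yellow → {D, F}. Each edge has distinct colors on its endpoints.

4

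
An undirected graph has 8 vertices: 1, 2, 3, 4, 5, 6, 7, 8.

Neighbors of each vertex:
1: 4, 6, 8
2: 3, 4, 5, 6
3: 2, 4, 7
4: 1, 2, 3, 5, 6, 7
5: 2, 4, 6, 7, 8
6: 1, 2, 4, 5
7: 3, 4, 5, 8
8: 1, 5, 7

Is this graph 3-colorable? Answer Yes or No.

No

2, 4, 5, 6 are mutually adjacent (a clique of size 4), so at least 4 colors are needed.
So 3 colors are not enough.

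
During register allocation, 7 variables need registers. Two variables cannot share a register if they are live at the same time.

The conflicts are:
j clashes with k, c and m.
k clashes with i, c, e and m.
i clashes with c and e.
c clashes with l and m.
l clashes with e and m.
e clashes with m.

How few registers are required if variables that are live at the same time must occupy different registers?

4

j, k, c, m are mutually in conflict, so at least 4 registers are needed.
4 registers suffice: register 1 → {k, l}; register 2 → {i, m}; register 3 → {c, e}; register 4 → {j}. No two conflicting variables share a register.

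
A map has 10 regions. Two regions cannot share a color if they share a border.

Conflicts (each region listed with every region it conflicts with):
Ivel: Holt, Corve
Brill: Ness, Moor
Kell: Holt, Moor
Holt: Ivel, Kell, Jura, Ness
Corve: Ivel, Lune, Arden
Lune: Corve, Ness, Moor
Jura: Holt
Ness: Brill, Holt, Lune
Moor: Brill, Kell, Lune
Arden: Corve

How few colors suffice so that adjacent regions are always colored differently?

The cycle Moor-Kell-Holt-Ness-Brill-Moor has odd length 5, so it cannot be 2-colored; at least 3 colors are needed.
3 colors suffice: color 1 → {Holt, Corve, Moor}; color 2 → {Ivel, Kell, Jura, Ness, Arden}; color 3 → {Brill, Lune}. Every pair that conflicts lands in different colors.

3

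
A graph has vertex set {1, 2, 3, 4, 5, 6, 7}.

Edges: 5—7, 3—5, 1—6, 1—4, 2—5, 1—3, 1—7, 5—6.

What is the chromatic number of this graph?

2 and 5 are adjacent, so at least 2 colors are needed.
2 colors suffice: color a → {1, 5}; color b → {2, 3, 4, 6, 7}. Each edge has distinct colors on its endpoints.

2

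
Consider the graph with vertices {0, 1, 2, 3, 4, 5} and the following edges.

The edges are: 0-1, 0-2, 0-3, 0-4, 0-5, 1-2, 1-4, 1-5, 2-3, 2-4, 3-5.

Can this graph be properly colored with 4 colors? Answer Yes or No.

Yes

The chromatic number is 4. 0, 1, 2, 4 are pairwise adjacent (a clique of size 4), so at least 4 colors are needed.
One proper 4-coloring: 0=a, 1=c, 2=b, 3=c, 4=d, 5=b.
That is already a proper 4-coloring.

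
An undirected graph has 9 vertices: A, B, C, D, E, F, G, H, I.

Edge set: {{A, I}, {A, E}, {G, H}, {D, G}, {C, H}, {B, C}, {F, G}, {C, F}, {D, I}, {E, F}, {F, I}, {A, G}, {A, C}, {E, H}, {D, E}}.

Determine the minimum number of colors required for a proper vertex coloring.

E and F are adjacent, so at least 2 colors are needed.
2 colors suffice: color red → {C, E, G, I}; color blue → {A, B, D, F, H}. Every edge joins two different colors.

2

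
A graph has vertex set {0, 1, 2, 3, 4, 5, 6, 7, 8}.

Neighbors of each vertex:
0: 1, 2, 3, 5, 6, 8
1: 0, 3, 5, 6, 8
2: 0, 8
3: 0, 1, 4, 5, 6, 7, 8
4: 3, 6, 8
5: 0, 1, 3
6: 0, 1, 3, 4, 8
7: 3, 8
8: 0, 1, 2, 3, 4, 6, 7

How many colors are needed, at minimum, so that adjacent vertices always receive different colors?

5

0, 1, 3, 6, 8 form a clique, so at least 5 colors are needed.
A valid assignment using 5 colors: 0=c, 1=d, 2=a, 3=a, 4=c, 5=b, 6=e, 7=c, 8=b. No two adjacent vertices share a color.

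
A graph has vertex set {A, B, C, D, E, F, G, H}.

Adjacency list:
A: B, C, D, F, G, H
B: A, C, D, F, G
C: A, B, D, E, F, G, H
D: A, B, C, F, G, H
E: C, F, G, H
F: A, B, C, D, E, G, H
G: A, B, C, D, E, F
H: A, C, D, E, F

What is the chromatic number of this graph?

A, B, C, D, F, G are mutually adjacent (a clique of size 6), so at least 6 colors are needed.
6 colors suffice: color 1 → {F}; color 2 → {C}; color 3 → {G, H}; color 4 → {A, E}; color 5 → {D}; color 6 → {B}. Each edge has distinct colors on its endpoints.

6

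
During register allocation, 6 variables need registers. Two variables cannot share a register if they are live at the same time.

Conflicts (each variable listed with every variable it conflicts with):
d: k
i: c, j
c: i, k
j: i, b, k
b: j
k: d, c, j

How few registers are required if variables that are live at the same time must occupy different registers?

j and b conflict, so at least 2 registers are needed.
2 registers suffice: register 1 → {i, b, k}; register 2 → {d, c, j}. No two conflicting variables share a register.

2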